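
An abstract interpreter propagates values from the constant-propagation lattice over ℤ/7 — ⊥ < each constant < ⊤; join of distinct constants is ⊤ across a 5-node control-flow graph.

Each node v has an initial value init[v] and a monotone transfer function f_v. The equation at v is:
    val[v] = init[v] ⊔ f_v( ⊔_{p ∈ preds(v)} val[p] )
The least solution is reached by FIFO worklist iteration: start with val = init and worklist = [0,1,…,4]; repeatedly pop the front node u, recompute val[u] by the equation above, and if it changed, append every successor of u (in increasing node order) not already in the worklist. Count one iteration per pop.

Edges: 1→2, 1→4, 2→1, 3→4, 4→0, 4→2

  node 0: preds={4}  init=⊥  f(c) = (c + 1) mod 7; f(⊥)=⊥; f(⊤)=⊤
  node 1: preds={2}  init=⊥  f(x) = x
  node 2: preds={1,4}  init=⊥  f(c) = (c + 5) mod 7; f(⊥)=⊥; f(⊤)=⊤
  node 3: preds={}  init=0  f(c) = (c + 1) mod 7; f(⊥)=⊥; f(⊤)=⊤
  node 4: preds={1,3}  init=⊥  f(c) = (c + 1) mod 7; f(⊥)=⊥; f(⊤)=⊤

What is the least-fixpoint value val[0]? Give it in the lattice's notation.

Worklist (14 pops):
  #1 pop 0: in=⊥ → ⊥ (no change)
  #2 pop 1: in=⊥ → ⊥ (no change)
  #3 pop 2: in=⊥ → ⊥ (no change)
  #4 pop 3: in=⊥ → 0 (no change)
  #5 pop 4: in=0 → 1 (was ⊥); enqueue [0,2]
  #6 pop 0: in=1 → 2 (was ⊥); enqueue []
  #7 pop 2: in=1 → 6 (was ⊥); enqueue [1]
  #8 pop 1: in=6 → 6 (was ⊥); enqueue [2,4]
  #9 pop 2: in=⊤ → ⊤ (was 6); enqueue [1]
  #10 pop 4: in=⊤ → ⊤ (was 1); enqueue [0,2]
  #11 pop 1: in=⊤ → ⊤ (was 6); enqueue [4]
  #12 pop 0: in=⊤ → ⊤ (was 2); enqueue []
  #13 pop 2: in=⊤ → ⊤ (no change)
  #14 pop 4: in=⊤ → ⊤ (no change)

Fixpoint:
  val[0] = ⊤
  val[1] = ⊤
  val[2] = ⊤
  val[3] = 0
  val[4] = ⊤

⊤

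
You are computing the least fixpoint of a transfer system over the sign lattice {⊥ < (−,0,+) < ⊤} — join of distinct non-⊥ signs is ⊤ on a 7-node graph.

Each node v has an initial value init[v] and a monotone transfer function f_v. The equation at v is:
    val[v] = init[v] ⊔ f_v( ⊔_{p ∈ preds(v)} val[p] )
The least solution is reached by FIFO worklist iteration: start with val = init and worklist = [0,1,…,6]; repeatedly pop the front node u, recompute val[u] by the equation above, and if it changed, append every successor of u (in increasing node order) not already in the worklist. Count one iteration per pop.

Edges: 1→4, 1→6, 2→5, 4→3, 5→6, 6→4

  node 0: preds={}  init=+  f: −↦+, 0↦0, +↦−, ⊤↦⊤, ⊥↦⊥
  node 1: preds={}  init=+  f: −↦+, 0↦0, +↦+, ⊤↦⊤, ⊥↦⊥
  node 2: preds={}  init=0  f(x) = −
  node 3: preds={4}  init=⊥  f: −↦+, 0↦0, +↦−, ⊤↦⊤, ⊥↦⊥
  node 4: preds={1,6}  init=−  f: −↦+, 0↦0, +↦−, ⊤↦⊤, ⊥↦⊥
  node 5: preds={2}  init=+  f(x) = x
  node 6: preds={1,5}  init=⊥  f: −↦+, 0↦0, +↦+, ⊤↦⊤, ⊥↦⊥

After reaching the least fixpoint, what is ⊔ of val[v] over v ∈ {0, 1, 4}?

⊤

Trace (9 dequeues):
  [1] u=0 | in ⊥ | out + | ==
  [2] u=1 | in ⊥ | out + | ==
  [3] u=2 | in ⊥ | out ⊤ | prev 0 | push {}
  [4] u=3 | in − | out + | prev ⊥ | push {}
  [5] u=4 | in + | out − | ==
  [6] u=5 | in ⊤ | out ⊤ | prev + | push {}
  [7] u=6 | in ⊤ | out ⊤ | prev ⊥ | push {4}
  [8] u=4 | in ⊤ | out ⊤ | prev − | push {3}
  [9] u=3 | in ⊤ | out ⊤ | prev + | push {}

Converged values:
  [0] +
  [1] +
  [2] ⊤
  [3] ⊤
  [4] ⊤
  [5] ⊤
  [6] ⊤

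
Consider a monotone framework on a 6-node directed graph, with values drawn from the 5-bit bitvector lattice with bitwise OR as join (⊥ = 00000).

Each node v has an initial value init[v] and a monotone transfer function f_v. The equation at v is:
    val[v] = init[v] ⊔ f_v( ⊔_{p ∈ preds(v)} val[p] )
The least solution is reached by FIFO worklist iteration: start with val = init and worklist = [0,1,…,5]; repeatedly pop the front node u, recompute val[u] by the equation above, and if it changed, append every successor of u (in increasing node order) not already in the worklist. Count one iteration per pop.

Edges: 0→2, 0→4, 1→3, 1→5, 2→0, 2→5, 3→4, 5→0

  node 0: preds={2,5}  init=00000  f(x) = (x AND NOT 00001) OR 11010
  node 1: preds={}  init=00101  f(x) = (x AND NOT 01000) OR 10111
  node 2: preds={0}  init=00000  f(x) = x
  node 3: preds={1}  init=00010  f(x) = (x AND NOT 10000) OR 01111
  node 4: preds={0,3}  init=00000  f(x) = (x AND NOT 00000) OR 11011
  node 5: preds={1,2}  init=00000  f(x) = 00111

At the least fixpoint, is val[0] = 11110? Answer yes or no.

Worklist (11 pops):
  #1 pop 0: in=00000 → 11010 (was 00000); enqueue []
  #2 pop 1: in=00000 → 10111 (was 00101); enqueue []
  #3 pop 2: in=11010 → 11010 (was 00000); enqueue [0]
  #4 pop 3: in=10111 → 01111 (was 00010); enqueue []
  #5 pop 4: in=11111 → 11111 (was 00000); enqueue []
  #6 pop 5: in=11111 → 00111 (was 00000); enqueue []
  #7 pop 0: in=11111 → 11110 (was 11010); enqueue [2,4]
  #8 pop 2: in=11110 → 11110 (was 11010); enqueue [0,5]
  #9 pop 4: in=11111 → 11111 (no change)
  #10 pop 0: in=11111 → 11110 (no change)
  #11 pop 5: in=11111 → 00111 (no change)

Fixpoint:
  val[0] = 11110
  val[1] = 10111
  val[2] = 11110
  val[3] = 01111
  val[4] = 11111
  val[5] = 00111

yes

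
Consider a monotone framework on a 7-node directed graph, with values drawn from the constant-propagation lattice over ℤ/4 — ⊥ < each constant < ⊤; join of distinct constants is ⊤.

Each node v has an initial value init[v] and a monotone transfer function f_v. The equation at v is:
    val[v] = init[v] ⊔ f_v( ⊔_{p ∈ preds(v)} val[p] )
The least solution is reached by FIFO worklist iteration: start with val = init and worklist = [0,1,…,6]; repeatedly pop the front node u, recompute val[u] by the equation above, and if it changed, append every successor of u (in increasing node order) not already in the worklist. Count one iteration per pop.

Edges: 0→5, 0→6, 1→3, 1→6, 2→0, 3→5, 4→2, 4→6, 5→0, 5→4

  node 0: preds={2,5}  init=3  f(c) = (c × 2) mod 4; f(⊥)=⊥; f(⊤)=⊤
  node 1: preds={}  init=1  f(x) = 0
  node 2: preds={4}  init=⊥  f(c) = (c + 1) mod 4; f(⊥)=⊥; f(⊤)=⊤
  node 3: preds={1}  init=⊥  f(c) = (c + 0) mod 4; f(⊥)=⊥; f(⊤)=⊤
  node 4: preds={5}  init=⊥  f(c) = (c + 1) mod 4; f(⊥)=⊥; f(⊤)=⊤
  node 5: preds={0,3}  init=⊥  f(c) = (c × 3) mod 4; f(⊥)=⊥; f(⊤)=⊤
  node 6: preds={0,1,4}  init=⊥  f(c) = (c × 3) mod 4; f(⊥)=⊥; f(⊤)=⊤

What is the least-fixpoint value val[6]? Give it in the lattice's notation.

⊤

Worklist (13 pops):
  #1 pop 0: in=⊥ → 3 (no change)
  #2 pop 1: in=⊥ → ⊤ (was 1); enqueue []
  #3 pop 2: in=⊥ → ⊥ (no change)
  #4 pop 3: in=⊤ → ⊤ (was ⊥); enqueue []
  #5 pop 4: in=⊥ → ⊥ (no change)
  #6 pop 5: in=⊤ → ⊤ (was ⊥); enqueue [0,4]
  #7 pop 6: in=⊤ → ⊤ (was ⊥); enqueue []
  #8 pop 0: in=⊤ → ⊤ (was 3); enqueue [5,6]
  #9 pop 4: in=⊤ → ⊤ (was ⊥); enqueue [2]
  #10 pop 5: in=⊤ → ⊤ (no change)
  #11 pop 6: in=⊤ → ⊤ (no change)
  #12 pop 2: in=⊤ → ⊤ (was ⊥); enqueue [0]
  #13 pop 0: in=⊤ → ⊤ (no change)

Fixpoint:
  val[0] = ⊤
  val[1] = ⊤
  val[2] = ⊤
  val[3] = ⊤
  val[4] = ⊤
  val[5] = ⊤
  val[6] = ⊤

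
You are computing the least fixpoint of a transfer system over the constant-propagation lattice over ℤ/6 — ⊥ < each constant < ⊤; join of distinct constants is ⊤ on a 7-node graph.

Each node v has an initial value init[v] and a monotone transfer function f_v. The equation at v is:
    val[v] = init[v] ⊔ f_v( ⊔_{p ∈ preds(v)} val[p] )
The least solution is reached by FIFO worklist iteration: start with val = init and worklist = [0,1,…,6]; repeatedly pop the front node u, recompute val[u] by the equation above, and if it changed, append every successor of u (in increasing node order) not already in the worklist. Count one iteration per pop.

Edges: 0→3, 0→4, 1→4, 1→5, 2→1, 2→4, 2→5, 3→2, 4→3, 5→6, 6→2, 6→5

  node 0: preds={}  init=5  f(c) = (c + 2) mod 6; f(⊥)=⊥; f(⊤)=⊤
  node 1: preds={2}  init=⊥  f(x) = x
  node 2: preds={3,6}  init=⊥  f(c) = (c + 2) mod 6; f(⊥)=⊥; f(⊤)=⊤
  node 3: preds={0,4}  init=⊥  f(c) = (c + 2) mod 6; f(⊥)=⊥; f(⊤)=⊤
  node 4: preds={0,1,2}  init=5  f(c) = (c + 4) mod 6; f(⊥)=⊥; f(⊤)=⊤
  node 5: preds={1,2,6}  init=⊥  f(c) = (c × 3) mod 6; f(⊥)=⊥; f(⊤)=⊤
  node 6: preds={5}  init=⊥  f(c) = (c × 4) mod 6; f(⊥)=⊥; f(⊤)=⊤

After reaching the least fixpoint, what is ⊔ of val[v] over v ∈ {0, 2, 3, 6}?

Iteration log — 21 steps:
  step 1. node 0  ⊔preds=⊥  new=5  stable
  step 2. node 1  ⊔preds=⊥  new=⊥  stable
  step 3. node 2  ⊔preds=⊥  new=⊥  stable
  step 4. node 3  ⊔preds=5  new=1  old=⊥  +wl: 2
  step 5. node 4  ⊔preds=5  new=⊤  old=5  +wl: 3
  step 6. node 5  ⊔preds=⊥  new=⊥  stable
  step 7. node 6  ⊔preds=⊥  new=⊥  stable
  step 8. node 2  ⊔preds=1  new=3  old=⊥  +wl: 1,4,5
  step 9. node 3  ⊔preds=⊤  new=⊤  old=1  +wl: 2
  step 10. node 1  ⊔preds=3  new=3  old=⊥  +wl: 
  step 11. node 4  ⊔preds=⊤  new=⊤  stable
  step 12. node 5  ⊔preds=3  new=3  old=⊥  +wl: 6
  step 13. node 2  ⊔preds=⊤  new=⊤  old=3  +wl: 1,4,5
  step 14. node 6  ⊔preds=3  new=0  old=⊥  +wl: 2
  step 15. node 1  ⊔preds=⊤  new=⊤  old=3  +wl: 
  step 16. node 4  ⊔preds=⊤  new=⊤  stable
  step 17. node 5  ⊔preds=⊤  new=⊤  old=3  +wl: 6
  step 18. node 2  ⊔preds=⊤  new=⊤  stable
  step 19. node 6  ⊔preds=⊤  new=⊤  old=0  +wl: 2,5
  step 20. node 2  ⊔preds=⊤  new=⊤  stable
  step 21. node 5  ⊔preds=⊤  new=⊤  stable

Least fixpoint reached:
  node 0: 5
  node 1: ⊤
  node 2: ⊤
  node 3: ⊤
  node 4: ⊤
  node 5: ⊤
  node 6: ⊤

⊤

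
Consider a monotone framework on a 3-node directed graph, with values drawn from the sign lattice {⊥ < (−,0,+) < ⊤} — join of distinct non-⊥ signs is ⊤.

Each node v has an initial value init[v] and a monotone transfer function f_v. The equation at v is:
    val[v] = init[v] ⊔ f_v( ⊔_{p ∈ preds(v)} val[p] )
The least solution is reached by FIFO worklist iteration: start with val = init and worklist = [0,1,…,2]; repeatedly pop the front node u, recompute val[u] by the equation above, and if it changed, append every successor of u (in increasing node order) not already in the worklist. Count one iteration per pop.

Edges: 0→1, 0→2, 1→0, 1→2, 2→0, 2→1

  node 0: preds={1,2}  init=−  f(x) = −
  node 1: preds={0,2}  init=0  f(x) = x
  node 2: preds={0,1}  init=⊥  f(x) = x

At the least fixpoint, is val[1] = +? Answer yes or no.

no

Iteration log — 5 steps:
  step 1. node 0  ⊔preds=0  new=−  stable
  step 2. node 1  ⊔preds=−  new=⊤  old=0  +wl: 0
  step 3. node 2  ⊔preds=⊤  new=⊤  old=⊥  +wl: 1
  step 4. node 0  ⊔preds=⊤  new=−  stable
  step 5. node 1  ⊔preds=⊤  new=⊤  stable

Least fixpoint reached:
  node 0: −
  node 1: ⊤
  node 2: ⊤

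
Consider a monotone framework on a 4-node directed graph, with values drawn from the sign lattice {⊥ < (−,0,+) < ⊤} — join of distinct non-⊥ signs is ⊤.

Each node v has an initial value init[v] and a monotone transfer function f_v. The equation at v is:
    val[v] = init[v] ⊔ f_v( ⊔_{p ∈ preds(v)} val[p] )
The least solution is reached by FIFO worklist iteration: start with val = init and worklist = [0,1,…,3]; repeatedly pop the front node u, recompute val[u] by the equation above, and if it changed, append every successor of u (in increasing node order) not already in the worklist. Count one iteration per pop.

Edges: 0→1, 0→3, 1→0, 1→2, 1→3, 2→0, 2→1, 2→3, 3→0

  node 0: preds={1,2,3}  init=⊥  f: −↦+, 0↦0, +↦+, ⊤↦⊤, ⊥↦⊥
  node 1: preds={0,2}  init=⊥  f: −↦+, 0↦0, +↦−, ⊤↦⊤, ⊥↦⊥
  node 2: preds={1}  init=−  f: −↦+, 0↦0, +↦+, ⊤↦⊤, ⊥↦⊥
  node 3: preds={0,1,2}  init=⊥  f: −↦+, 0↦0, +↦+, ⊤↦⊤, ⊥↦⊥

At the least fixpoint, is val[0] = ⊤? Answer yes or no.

Trace (7 dequeues):
  [1] u=0 | in − | out + | prev ⊥ | push {}
  [2] u=1 | in ⊤ | out ⊤ | prev ⊥ | push {0}
  [3] u=2 | in ⊤ | out ⊤ | prev − | push {1}
  [4] u=3 | in ⊤ | out ⊤ | prev ⊥ | push {}
  [5] u=0 | in ⊤ | out ⊤ | prev + | push {3}
  [6] u=1 | in ⊤ | out ⊤ | ==
  [7] u=3 | in ⊤ | out ⊤ | ==

Converged values:
  [0] ⊤
  [1] ⊤
  [2] ⊤
  [3] ⊤

yes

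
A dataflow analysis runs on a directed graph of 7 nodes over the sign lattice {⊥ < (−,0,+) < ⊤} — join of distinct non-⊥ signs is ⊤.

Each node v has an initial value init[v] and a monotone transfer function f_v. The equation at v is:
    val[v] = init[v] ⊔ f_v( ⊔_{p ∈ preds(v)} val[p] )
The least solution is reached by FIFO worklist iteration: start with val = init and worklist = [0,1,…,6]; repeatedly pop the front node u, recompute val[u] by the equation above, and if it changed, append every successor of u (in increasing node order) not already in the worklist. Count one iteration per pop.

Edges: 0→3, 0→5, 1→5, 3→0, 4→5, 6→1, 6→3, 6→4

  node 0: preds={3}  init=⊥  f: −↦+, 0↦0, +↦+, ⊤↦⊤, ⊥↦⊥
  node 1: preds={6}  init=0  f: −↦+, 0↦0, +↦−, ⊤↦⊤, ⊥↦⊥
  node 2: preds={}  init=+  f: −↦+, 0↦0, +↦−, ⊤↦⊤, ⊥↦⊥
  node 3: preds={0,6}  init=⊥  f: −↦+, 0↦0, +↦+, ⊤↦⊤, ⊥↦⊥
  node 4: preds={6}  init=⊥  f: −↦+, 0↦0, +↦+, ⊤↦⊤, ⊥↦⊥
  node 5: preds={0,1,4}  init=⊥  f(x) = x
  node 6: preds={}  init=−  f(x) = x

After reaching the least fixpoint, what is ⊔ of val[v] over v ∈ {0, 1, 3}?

⊤

Worklist (13 pops):
  #1 pop 0: in=⊥ → ⊥ (no change)
  #2 pop 1: in=− → ⊤ (was 0); enqueue []
  #3 pop 2: in=⊥ → + (no change)
  #4 pop 3: in=− → + (was ⊥); enqueue [0]
  #5 pop 4: in=− → + (was ⊥); enqueue []
  #6 pop 5: in=⊤ → ⊤ (was ⊥); enqueue []
  #7 pop 6: in=⊥ → − (no change)
  #8 pop 0: in=+ → + (was ⊥); enqueue [3,5]
  #9 pop 3: in=⊤ → ⊤ (was +); enqueue [0]
  #10 pop 5: in=⊤ → ⊤ (no change)
  #11 pop 0: in=⊤ → ⊤ (was +); enqueue [3,5]
  #12 pop 3: in=⊤ → ⊤ (no change)
  #13 pop 5: in=⊤ → ⊤ (no change)

Fixpoint:
  val[0] = ⊤
  val[1] = ⊤
  val[2] = +
  val[3] = ⊤
  val[4] = +
  val[5] = ⊤
  val[6] = −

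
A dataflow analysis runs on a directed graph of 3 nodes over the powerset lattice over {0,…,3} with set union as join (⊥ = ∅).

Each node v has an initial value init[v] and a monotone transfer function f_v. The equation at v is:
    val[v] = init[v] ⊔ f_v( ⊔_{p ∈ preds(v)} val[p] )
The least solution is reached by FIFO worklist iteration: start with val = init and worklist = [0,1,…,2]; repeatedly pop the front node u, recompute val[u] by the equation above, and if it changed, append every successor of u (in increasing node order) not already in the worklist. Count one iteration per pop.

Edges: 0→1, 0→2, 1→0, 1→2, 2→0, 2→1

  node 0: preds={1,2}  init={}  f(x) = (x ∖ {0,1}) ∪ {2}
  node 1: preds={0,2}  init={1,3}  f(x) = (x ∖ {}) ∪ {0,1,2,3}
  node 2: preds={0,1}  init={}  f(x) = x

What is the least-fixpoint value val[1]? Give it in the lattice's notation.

Iteration log — 5 steps:
  step 1. node 0  ⊔preds={1,3}  new={2,3}  old={}  +wl: 
  step 2. node 1  ⊔preds={2,3}  new={0,1,2,3}  old={1,3}  +wl: 0
  step 3. node 2  ⊔preds={0,1,2,3}  new={0,1,2,3}  old={}  +wl: 1
  step 4. node 0  ⊔preds={0,1,2,3}  new={2,3}  stable
  step 5. node 1  ⊔preds={0,1,2,3}  new={0,1,2,3}  stable

Least fixpoint reached:
  node 0: {2,3}
  node 1: {0,1,2,3}
  node 2: {0,1,2,3}

{0,1,2,3}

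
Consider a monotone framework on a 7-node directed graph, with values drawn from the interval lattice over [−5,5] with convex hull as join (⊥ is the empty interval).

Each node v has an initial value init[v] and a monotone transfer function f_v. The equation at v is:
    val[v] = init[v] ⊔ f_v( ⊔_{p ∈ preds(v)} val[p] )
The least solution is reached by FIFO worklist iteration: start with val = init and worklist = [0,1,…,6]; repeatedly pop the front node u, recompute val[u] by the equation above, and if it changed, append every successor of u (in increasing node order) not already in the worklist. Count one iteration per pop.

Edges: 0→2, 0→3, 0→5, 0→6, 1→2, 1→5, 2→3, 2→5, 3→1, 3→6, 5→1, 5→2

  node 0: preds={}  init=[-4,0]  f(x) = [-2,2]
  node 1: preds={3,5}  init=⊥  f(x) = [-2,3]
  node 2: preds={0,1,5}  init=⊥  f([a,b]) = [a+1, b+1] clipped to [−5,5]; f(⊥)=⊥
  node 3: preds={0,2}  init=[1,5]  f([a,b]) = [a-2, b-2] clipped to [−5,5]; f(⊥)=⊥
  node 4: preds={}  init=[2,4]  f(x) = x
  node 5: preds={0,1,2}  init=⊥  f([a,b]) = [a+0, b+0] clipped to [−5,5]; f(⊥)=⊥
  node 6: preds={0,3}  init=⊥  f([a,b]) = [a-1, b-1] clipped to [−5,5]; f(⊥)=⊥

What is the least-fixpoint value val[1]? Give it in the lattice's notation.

Trace (13 dequeues):
  [1] u=0 | in ⊥ | out [-4,2] | prev [-4,0] | push {}
  [2] u=1 | in [1,5] | out [-2,3] | prev ⊥ | push {}
  [3] u=2 | in [-4,3] | out [-3,4] | prev ⊥ | push {}
  [4] u=3 | in [-4,4] | out [-5,5] | prev [1,5] | push {1}
  [5] u=4 | in ⊥ | out [2,4] | ==
  [6] u=5 | in [-4,4] | out [-4,4] | prev ⊥ | push {2}
  [7] u=6 | in [-5,5] | out [-5,4] | prev ⊥ | push {}
  [8] u=1 | in [-5,5] | out [-2,3] | ==
  [9] u=2 | in [-4,4] | out [-3,5] | prev [-3,4] | push {3,5}
  [10] u=3 | in [-4,5] | out [-5,5] | ==
  [11] u=5 | in [-4,5] | out [-4,5] | prev [-4,4] | push {1,2}
  [12] u=1 | in [-5,5] | out [-2,3] | ==
  [13] u=2 | in [-4,5] | out [-3,5] | ==

Converged values:
  [0] [-4,2]
  [1] [-2,3]
  [2] [-3,5]
  [3] [-5,5]
  [4] [2,4]
  [5] [-4,5]
  [6] [-5,4]

[-2,3]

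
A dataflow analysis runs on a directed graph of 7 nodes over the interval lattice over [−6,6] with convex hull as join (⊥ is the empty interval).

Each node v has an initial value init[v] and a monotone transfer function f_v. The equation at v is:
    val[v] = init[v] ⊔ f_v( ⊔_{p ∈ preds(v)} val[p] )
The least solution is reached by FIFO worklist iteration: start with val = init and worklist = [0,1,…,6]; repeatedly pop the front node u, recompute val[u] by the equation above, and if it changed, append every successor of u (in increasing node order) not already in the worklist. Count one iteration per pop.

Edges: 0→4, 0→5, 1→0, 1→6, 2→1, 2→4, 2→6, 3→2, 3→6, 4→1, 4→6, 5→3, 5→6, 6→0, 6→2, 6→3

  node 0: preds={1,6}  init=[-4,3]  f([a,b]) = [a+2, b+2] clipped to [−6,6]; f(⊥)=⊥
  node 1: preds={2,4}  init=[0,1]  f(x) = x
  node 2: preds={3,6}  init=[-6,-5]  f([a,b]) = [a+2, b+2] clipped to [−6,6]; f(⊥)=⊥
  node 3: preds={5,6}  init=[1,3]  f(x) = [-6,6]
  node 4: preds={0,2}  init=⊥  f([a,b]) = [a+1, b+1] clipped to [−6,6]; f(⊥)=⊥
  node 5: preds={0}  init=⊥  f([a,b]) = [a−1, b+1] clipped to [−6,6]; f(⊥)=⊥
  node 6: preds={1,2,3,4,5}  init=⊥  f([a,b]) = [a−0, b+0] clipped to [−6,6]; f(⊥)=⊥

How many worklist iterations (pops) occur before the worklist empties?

17

Iteration log — 17 steps:
  step 1. node 0  ⊔preds=[0,1]  new=[-4,3]  stable
  step 2. node 1  ⊔preds=[-6,-5]  new=[-6,1]  old=[0,1]  +wl: 0
  step 3. node 2  ⊔preds=[1,3]  new=[-6,5]  old=[-6,-5]  +wl: 1
  step 4. node 3  ⊔preds=⊥  new=[-6,6]  old=[1,3]  +wl: 2
  step 5. node 4  ⊔preds=[-6,5]  new=[-5,6]  old=⊥  +wl: 
  step 6. node 5  ⊔preds=[-4,3]  new=[-5,4]  old=⊥  +wl: 3
  step 7. node 6  ⊔preds=[-6,6]  new=[-6,6]  old=⊥  +wl: 
  step 8. node 0  ⊔preds=[-6,6]  new=[-4,6]  old=[-4,3]  +wl: 4,5
  step 9. node 1  ⊔preds=[-6,6]  new=[-6,6]  old=[-6,1]  +wl: 0,6
  step 10. node 2  ⊔preds=[-6,6]  new=[-6,6]  old=[-6,5]  +wl: 1
  step 11. node 3  ⊔preds=[-6,6]  new=[-6,6]  stable
  step 12. node 4  ⊔preds=[-6,6]  new=[-5,6]  stable
  step 13. node 5  ⊔preds=[-4,6]  new=[-5,6]  old=[-5,4]  +wl: 3
  step 14. node 0  ⊔preds=[-6,6]  new=[-4,6]  stable
  step 15. node 6  ⊔preds=[-6,6]  new=[-6,6]  stable
  step 16. node 1  ⊔preds=[-6,6]  new=[-6,6]  stable
  step 17. node 3  ⊔preds=[-6,6]  new=[-6,6]  stable

Least fixpoint reached:
  node 0: [-4,6]
  node 1: [-6,6]
  node 2: [-6,6]
  node 3: [-6,6]
  node 4: [-5,6]
  node 5: [-5,6]
  node 6: [-6,6]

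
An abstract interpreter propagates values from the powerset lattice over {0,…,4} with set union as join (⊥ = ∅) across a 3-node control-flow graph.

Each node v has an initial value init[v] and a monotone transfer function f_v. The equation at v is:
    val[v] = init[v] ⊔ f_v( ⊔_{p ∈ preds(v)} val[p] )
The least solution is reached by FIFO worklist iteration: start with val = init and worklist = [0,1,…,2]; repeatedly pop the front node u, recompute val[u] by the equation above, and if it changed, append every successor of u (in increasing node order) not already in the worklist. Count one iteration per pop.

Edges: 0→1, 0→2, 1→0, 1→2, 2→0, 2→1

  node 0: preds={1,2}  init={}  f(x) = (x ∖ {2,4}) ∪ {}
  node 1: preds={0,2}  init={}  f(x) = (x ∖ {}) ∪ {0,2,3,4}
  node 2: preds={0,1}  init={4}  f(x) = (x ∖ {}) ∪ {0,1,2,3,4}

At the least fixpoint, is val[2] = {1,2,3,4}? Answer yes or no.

Worklist (7 pops):
  #1 pop 0: in={4} → {} (no change)
  #2 pop 1: in={4} → {0,2,3,4} (was {}); enqueue [0]
  #3 pop 2: in={0,2,3,4} → {0,1,2,3,4} (was {4}); enqueue [1]
  #4 pop 0: in={0,1,2,3,4} → {0,1,3} (was {}); enqueue [2]
  #5 pop 1: in={0,1,2,3,4} → {0,1,2,3,4} (was {0,2,3,4}); enqueue [0]
  #6 pop 2: in={0,1,2,3,4} → {0,1,2,3,4} (no change)
  #7 pop 0: in={0,1,2,3,4} → {0,1,3} (no change)

Fixpoint:
  val[0] = {0,1,3}
  val[1] = {0,1,2,3,4}
  val[2] = {0,1,2,3,4}

no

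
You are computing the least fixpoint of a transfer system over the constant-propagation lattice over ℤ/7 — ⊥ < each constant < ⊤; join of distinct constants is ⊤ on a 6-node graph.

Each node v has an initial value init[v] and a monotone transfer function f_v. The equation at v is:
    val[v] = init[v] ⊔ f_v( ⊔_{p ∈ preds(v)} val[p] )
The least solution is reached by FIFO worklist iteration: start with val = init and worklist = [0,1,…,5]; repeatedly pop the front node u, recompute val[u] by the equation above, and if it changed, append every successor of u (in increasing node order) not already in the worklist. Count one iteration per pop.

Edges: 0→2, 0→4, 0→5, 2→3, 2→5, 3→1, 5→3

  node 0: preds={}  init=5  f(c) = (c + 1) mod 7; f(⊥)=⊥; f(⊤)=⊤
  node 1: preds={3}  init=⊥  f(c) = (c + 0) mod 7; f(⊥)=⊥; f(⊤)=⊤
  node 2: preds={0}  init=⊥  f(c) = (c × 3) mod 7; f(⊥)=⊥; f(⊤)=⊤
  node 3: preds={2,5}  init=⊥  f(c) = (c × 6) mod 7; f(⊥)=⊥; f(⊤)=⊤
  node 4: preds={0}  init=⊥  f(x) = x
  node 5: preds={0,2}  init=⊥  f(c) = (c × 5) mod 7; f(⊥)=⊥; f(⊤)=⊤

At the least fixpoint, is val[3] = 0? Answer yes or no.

no

Iteration log — 9 steps:
  step 1. node 0  ⊔preds=⊥  new=5  stable
  step 2. node 1  ⊔preds=⊥  new=⊥  stable
  step 3. node 2  ⊔preds=5  new=1  old=⊥  +wl: 
  step 4. node 3  ⊔preds=1  new=6  old=⊥  +wl: 1
  step 5. node 4  ⊔preds=5  new=5  old=⊥  +wl: 
  step 6. node 5  ⊔preds=⊤  new=⊤  old=⊥  +wl: 3
  step 7. node 1  ⊔preds=6  new=6  old=⊥  +wl: 
  step 8. node 3  ⊔preds=⊤  new=⊤  old=6  +wl: 1
  step 9. node 1  ⊔preds=⊤  new=⊤  old=6  +wl: 

Least fixpoint reached:
  node 0: 5
  node 1: ⊤
  node 2: 1
  node 3: ⊤
  node 4: 5
  node 5: ⊤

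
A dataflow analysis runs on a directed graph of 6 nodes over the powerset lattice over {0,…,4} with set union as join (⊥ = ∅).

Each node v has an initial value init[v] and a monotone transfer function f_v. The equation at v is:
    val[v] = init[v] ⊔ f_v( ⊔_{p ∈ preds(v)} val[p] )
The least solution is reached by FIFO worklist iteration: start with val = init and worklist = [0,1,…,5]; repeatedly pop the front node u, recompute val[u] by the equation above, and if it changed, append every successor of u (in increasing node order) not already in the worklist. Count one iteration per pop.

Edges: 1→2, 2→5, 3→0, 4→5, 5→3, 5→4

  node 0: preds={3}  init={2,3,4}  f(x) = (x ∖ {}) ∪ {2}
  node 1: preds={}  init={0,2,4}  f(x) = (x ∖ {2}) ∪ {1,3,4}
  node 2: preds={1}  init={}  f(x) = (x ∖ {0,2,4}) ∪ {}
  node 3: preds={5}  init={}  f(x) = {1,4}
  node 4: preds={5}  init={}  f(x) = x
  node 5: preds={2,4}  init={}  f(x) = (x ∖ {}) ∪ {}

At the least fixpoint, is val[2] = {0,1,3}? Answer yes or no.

no

Worklist (10 pops):
  #1 pop 0: in={} → {2,3,4} (no change)
  #2 pop 1: in={} → {0,1,2,3,4} (was {0,2,4}); enqueue []
  #3 pop 2: in={0,1,2,3,4} → {1,3} (was {}); enqueue []
  #4 pop 3: in={} → {1,4} (was {}); enqueue [0]
  #5 pop 4: in={} → {} (no change)
  #6 pop 5: in={1,3} → {1,3} (was {}); enqueue [3,4]
  #7 pop 0: in={1,4} → {1,2,3,4} (was {2,3,4}); enqueue []
  #8 pop 3: in={1,3} → {1,4} (no change)
  #9 pop 4: in={1,3} → {1,3} (was {}); enqueue [5]
  #10 pop 5: in={1,3} → {1,3} (no change)

Fixpoint:
  val[0] = {1,2,3,4}
  val[1] = {0,1,2,3,4}
  val[2] = {1,3}
  val[3] = {1,4}
  val[4] = {1,3}
  val[5] = {1,3}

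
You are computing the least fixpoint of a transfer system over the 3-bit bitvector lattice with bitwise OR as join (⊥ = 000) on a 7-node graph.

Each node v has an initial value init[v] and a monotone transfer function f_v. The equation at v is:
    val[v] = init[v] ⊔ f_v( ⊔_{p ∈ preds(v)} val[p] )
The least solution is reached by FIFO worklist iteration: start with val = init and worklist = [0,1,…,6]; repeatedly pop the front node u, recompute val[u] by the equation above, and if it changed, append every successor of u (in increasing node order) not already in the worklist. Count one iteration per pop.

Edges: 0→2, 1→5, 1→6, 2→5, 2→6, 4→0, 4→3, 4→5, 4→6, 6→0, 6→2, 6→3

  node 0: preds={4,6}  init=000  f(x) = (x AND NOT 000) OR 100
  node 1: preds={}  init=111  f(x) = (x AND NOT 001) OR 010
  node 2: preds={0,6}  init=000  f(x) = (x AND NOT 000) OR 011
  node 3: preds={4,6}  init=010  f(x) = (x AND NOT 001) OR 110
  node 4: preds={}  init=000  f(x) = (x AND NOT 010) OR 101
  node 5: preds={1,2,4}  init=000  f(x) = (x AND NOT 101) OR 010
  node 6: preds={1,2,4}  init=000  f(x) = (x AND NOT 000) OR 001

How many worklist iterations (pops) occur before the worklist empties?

Trace (10 dequeues):
  [1] u=0 | in 000 | out 100 | prev 000 | push {}
  [2] u=1 | in 000 | out 111 | ==
  [3] u=2 | in 100 | out 111 | prev 000 | push {}
  [4] u=3 | in 000 | out 110 | prev 010 | push {}
  [5] u=4 | in 000 | out 101 | prev 000 | push {0,3}
  [6] u=5 | in 111 | out 010 | prev 000 | push {}
  [7] u=6 | in 111 | out 111 | prev 000 | push {2}
  [8] u=0 | in 111 | out 111 | prev 100 | push {}
  [9] u=3 | in 111 | out 110 | ==
  [10] u=2 | in 111 | out 111 | ==

Converged values:
  [0] 111
  [1] 111
  [2] 111
  [3] 110
  [4] 101
  [5] 010
  [6] 111

10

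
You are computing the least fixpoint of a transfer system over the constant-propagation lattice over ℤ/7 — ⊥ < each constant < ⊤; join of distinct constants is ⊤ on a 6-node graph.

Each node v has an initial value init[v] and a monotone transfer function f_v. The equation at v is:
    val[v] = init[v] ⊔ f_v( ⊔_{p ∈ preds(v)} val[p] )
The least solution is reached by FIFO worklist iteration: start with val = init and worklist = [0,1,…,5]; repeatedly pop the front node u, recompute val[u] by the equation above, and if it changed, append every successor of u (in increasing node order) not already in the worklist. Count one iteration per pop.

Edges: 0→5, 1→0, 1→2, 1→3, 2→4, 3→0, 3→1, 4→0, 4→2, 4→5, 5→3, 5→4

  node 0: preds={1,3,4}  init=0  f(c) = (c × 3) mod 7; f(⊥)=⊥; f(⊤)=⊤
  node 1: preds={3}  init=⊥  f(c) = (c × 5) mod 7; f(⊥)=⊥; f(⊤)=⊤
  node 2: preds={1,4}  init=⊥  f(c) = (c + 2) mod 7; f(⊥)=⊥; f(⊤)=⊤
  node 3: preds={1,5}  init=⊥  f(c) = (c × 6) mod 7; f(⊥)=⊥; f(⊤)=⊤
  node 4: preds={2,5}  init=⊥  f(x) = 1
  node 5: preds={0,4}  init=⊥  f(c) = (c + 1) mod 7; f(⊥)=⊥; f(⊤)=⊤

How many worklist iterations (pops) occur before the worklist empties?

17

Worklist (17 pops):
  #1 pop 0: in=⊥ → 0 (no change)
  #2 pop 1: in=⊥ → ⊥ (no change)
  #3 pop 2: in=⊥ → ⊥ (no change)
  #4 pop 3: in=⊥ → ⊥ (no change)
  #5 pop 4: in=⊥ → 1 (was ⊥); enqueue [0,2]
  #6 pop 5: in=⊤ → ⊤ (was ⊥); enqueue [3,4]
  #7 pop 0: in=1 → ⊤ (was 0); enqueue [5]
  #8 pop 2: in=1 → 3 (was ⊥); enqueue []
  #9 pop 3: in=⊤ → ⊤ (was ⊥); enqueue [0,1]
  #10 pop 4: in=⊤ → 1 (no change)
  #11 pop 5: in=⊤ → ⊤ (no change)
  #12 pop 0: in=⊤ → ⊤ (no change)
  #13 pop 1: in=⊤ → ⊤ (was ⊥); enqueue [0,2,3]
  #14 pop 0: in=⊤ → ⊤ (no change)
  #15 pop 2: in=⊤ → ⊤ (was 3); enqueue [4]
  #16 pop 3: in=⊤ → ⊤ (no change)
  #17 pop 4: in=⊤ → 1 (no change)

Fixpoint:
  val[0] = ⊤
  val[1] = ⊤
  val[2] = ⊤
  val[3] = ⊤
  val[4] = 1
  val[5] = ⊤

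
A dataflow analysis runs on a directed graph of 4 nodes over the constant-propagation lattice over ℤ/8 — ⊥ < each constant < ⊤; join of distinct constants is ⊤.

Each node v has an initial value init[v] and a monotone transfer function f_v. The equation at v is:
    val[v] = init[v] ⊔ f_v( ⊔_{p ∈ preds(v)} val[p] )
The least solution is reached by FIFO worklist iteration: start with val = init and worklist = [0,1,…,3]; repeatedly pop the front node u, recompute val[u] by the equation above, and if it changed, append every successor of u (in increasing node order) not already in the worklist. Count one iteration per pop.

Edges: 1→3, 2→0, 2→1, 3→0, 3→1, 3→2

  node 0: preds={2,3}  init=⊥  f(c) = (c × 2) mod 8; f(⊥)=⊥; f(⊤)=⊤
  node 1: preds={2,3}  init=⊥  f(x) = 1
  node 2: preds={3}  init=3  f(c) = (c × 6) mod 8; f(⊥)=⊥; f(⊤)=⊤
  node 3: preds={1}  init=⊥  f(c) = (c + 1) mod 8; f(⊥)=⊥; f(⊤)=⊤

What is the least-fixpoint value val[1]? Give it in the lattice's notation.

1

Worklist (9 pops):
  #1 pop 0: in=3 → 6 (was ⊥); enqueue []
  #2 pop 1: in=3 → 1 (was ⊥); enqueue []
  #3 pop 2: in=⊥ → 3 (no change)
  #4 pop 3: in=1 → 2 (was ⊥); enqueue [0,1,2]
  #5 pop 0: in=⊤ → ⊤ (was 6); enqueue []
  #6 pop 1: in=⊤ → 1 (no change)
  #7 pop 2: in=2 → ⊤ (was 3); enqueue [0,1]
  #8 pop 0: in=⊤ → ⊤ (no change)
  #9 pop 1: in=⊤ → 1 (no change)

Fixpoint:
  val[0] = ⊤
  val[1] = 1
  val[2] = ⊤
  val[3] = 2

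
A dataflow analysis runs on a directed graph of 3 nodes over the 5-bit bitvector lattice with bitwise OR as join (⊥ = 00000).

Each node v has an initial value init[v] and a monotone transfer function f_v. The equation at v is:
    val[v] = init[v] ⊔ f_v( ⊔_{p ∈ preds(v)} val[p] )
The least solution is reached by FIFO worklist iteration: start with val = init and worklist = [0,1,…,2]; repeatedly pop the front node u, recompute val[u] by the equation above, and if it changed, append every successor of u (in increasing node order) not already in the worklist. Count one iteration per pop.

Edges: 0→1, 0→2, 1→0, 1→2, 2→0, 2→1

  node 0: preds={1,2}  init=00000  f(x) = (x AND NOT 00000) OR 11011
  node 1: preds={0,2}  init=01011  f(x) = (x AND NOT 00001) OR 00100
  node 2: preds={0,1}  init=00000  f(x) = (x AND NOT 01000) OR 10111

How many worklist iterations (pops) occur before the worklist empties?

6

Worklist (6 pops):
  #1 pop 0: in=01011 → 11011 (was 00000); enqueue []
  #2 pop 1: in=11011 → 11111 (was 01011); enqueue [0]
  #3 pop 2: in=11111 → 10111 (was 00000); enqueue [1]
  #4 pop 0: in=11111 → 11111 (was 11011); enqueue [2]
  #5 pop 1: in=11111 → 11111 (no change)
  #6 pop 2: in=11111 → 10111 (no change)

Fixpoint:
  val[0] = 11111
  val[1] = 11111
  val[2] = 10111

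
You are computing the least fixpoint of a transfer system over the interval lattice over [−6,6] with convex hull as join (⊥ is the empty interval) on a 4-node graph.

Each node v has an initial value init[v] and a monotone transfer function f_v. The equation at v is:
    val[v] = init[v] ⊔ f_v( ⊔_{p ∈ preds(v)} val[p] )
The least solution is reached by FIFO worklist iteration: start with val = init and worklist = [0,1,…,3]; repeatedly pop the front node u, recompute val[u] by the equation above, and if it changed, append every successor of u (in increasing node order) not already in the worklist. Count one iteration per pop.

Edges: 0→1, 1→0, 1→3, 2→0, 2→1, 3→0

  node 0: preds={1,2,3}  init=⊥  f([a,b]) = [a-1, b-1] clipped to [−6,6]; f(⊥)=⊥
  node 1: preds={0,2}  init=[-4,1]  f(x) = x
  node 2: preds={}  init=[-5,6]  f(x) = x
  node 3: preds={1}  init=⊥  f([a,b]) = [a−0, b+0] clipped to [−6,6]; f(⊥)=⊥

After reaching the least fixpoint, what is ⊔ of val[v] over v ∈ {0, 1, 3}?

[-6,6]

Worklist (5 pops):
  #1 pop 0: in=[-5,6] → [-6,5] (was ⊥); enqueue []
  #2 pop 1: in=[-6,6] → [-6,6] (was [-4,1]); enqueue [0]
  #3 pop 2: in=⊥ → [-5,6] (no change)
  #4 pop 3: in=[-6,6] → [-6,6] (was ⊥); enqueue []
  #5 pop 0: in=[-6,6] → [-6,5] (no change)

Fixpoint:
  val[0] = [-6,5]
  val[1] = [-6,6]
  val[2] = [-5,6]
  val[3] = [-6,6]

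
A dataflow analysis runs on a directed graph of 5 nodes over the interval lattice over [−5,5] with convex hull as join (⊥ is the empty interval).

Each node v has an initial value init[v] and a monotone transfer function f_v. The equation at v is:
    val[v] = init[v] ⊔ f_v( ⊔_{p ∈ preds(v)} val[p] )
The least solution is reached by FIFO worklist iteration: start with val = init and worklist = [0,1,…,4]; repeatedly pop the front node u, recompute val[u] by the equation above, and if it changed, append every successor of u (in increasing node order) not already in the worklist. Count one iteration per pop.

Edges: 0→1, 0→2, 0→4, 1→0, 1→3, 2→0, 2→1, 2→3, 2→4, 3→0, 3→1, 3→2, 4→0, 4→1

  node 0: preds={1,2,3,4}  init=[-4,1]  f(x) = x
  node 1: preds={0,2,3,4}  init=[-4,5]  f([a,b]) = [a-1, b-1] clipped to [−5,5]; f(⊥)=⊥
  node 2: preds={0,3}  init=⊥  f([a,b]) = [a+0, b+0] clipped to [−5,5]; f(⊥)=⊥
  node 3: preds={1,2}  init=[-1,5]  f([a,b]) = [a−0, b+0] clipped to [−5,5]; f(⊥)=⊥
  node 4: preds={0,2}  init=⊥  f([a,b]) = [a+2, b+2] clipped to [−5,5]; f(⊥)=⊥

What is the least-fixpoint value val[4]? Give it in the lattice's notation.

[-3,5]

Trace (12 dequeues):
  [1] u=0 | in [-4,5] | out [-4,5] | prev [-4,1] | push {}
  [2] u=1 | in [-4,5] | out [-5,5] | prev [-4,5] | push {0}
  [3] u=2 | in [-4,5] | out [-4,5] | prev ⊥ | push {1}
  [4] u=3 | in [-5,5] | out [-5,5] | prev [-1,5] | push {2}
  [5] u=4 | in [-4,5] | out [-2,5] | prev ⊥ | push {}
  [6] u=0 | in [-5,5] | out [-5,5] | prev [-4,5] | push {4}
  [7] u=1 | in [-5,5] | out [-5,5] | ==
  [8] u=2 | in [-5,5] | out [-5,5] | prev [-4,5] | push {0,1,3}
  [9] u=4 | in [-5,5] | out [-3,5] | prev [-2,5] | push {}
  [10] u=0 | in [-5,5] | out [-5,5] | ==
  [11] u=1 | in [-5,5] | out [-5,5] | ==
  [12] u=3 | in [-5,5] | out [-5,5] | ==

Converged values:
  [0] [-5,5]
  [1] [-5,5]
  [2] [-5,5]
  [3] [-5,5]
  [4] [-3,5]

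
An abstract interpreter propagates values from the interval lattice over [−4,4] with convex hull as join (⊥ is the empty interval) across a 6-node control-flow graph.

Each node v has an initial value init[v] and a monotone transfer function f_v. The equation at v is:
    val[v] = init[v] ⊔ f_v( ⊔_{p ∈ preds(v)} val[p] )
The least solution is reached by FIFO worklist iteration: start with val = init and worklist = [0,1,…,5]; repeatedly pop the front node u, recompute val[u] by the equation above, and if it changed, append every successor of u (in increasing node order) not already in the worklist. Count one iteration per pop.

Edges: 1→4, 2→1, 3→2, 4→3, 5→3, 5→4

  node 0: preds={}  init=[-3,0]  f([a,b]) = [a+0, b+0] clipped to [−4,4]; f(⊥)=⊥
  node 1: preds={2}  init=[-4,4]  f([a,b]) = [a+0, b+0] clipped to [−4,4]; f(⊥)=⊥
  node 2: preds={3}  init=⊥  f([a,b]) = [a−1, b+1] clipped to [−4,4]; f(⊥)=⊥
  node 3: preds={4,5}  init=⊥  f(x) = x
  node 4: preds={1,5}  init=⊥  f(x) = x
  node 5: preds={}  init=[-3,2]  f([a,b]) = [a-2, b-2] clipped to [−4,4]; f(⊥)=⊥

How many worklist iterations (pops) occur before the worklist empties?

Trace (11 dequeues):
  [1] u=0 | in ⊥ | out [-3,0] | ==
  [2] u=1 | in ⊥ | out [-4,4] | ==
  [3] u=2 | in ⊥ | out ⊥ | ==
  [4] u=3 | in [-3,2] | out [-3,2] | prev ⊥ | push {2}
  [5] u=4 | in [-4,4] | out [-4,4] | prev ⊥ | push {3}
  [6] u=5 | in ⊥ | out [-3,2] | ==
  [7] u=2 | in [-3,2] | out [-4,3] | prev ⊥ | push {1}
  [8] u=3 | in [-4,4] | out [-4,4] | prev [-3,2] | push {2}
  [9] u=1 | in [-4,3] | out [-4,4] | ==
  [10] u=2 | in [-4,4] | out [-4,4] | prev [-4,3] | push {1}
  [11] u=1 | in [-4,4] | out [-4,4] | ==

Converged values:
  [0] [-3,0]
  [1] [-4,4]
  [2] [-4,4]
  [3] [-4,4]
  [4] [-4,4]
  [5] [-3,2]

11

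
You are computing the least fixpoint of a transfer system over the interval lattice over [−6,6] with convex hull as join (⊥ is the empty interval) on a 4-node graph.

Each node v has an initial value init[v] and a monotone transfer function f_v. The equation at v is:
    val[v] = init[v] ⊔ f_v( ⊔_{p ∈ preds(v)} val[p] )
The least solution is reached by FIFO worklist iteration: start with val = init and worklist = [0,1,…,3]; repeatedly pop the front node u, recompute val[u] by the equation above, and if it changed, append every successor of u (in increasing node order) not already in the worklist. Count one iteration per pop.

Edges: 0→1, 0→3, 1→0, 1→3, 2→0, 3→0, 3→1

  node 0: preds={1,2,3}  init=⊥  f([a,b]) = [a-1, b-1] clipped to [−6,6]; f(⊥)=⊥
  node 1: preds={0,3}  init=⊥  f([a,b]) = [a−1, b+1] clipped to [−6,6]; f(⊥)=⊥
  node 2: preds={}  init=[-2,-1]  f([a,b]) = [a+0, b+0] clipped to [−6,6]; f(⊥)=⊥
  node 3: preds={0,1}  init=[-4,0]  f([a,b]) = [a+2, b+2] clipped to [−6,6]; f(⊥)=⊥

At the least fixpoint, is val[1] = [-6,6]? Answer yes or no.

yes

Iteration log — 11 steps:
  step 1. node 0  ⊔preds=[-4,0]  new=[-5,-1]  old=⊥  +wl: 
  step 2. node 1  ⊔preds=[-5,0]  new=[-6,1]  old=⊥  +wl: 0
  step 3. node 2  ⊔preds=⊥  new=[-2,-1]  stable
  step 4. node 3  ⊔preds=[-6,1]  new=[-4,3]  old=[-4,0]  +wl: 1
  step 5. node 0  ⊔preds=[-6,3]  new=[-6,2]  old=[-5,-1]  +wl: 3
  step 6. node 1  ⊔preds=[-6,3]  new=[-6,4]  old=[-6,1]  +wl: 0
  step 7. node 3  ⊔preds=[-6,4]  new=[-4,6]  old=[-4,3]  +wl: 1
  step 8. node 0  ⊔preds=[-6,6]  new=[-6,5]  old=[-6,2]  +wl: 3
  step 9. node 1  ⊔preds=[-6,6]  new=[-6,6]  old=[-6,4]  +wl: 0
  step 10. node 3  ⊔preds=[-6,6]  new=[-4,6]  stable
  step 11. node 0  ⊔preds=[-6,6]  new=[-6,5]  stable

Least fixpoint reached:
  node 0: [-6,5]
  node 1: [-6,6]
  node 2: [-2,-1]
  node 3: [-4,6]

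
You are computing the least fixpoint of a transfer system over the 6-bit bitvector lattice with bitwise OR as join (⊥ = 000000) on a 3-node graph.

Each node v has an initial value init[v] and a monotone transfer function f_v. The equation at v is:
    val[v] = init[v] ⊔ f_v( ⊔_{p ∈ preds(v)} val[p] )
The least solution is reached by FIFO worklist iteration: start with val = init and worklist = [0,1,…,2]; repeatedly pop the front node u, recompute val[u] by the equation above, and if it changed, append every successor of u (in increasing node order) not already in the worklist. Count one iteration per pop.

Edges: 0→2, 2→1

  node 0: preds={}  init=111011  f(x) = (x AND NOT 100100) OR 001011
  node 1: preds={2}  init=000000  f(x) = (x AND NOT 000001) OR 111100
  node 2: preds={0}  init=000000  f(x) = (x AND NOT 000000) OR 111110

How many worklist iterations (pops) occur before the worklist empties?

Trace (4 dequeues):
  [1] u=0 | in 000000 | out 111011 | ==
  [2] u=1 | in 000000 | out 111100 | prev 000000 | push {}
  [3] u=2 | in 111011 | out 111111 | prev 000000 | push {1}
  [4] u=1 | in 111111 | out 111110 | prev 111100 | push {}

Converged values:
  [0] 111011
  [1] 111110
  [2] 111111

4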